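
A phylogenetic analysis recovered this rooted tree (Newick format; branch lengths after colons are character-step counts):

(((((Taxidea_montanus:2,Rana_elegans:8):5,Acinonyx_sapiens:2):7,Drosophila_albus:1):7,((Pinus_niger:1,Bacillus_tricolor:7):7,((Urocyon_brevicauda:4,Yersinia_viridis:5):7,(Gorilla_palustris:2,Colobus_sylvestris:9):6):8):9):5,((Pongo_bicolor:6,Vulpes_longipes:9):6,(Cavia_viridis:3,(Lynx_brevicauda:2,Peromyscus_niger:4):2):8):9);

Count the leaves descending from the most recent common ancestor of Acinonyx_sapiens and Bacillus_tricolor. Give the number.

The MRCA of Acinonyx_sapiens and Bacillus_tricolor is the node subtending ((((Taxidea_montanus,Rana_elegans),Acinonyx_sapiens),Drosophila_albus),((Pinus_niger,Bacillus_tricolor),((Urocyon_brevicauda,Yersinia_viridis),(Gorilla_palustris,Colobus_sylvestris)))).
That clade contains 10 terminal taxa: Acinonyx_sapiens, Bacillus_tricolor, Colobus_sylvestris, Drosophila_albus, Gorilla_palustris, Pinus_niger, Rana_elegans, Taxidea_montanus, Urocyon_brevicauda, Yersinia_viridis.

10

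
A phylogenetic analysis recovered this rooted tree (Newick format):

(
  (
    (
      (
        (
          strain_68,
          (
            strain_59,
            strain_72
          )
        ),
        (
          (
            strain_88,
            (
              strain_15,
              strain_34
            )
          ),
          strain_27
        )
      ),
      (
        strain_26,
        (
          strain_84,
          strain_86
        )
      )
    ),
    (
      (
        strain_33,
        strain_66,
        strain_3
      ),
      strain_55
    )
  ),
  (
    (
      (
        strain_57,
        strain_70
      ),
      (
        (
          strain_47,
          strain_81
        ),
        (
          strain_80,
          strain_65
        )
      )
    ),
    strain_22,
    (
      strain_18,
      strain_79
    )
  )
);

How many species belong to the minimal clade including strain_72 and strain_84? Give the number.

The MRCA of strain_72 and strain_84 is the node subtending (((strain_68,(strain_59,strain_72)),((strain_88,(strain_15,strain_34)),strain_27)),(strain_26,(strain_84,strain_86))).
That clade contains 10 terminal taxa: strain_15, strain_26, strain_27, strain_34, strain_59, strain_68, strain_72, strain_84, strain_86, strain_88.

10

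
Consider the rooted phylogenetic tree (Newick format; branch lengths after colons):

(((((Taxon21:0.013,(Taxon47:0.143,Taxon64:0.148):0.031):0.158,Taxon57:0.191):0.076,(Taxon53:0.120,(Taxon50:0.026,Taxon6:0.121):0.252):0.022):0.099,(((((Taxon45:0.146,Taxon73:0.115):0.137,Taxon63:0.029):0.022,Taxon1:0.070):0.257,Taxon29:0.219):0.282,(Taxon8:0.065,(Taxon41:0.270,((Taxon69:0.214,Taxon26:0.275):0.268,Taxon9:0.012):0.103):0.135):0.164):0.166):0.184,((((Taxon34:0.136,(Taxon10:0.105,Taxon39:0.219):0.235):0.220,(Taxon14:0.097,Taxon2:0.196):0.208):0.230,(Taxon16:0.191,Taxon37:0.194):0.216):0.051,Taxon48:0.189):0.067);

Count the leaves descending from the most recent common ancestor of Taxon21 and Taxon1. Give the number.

The MRCA of Taxon21 and Taxon1 is the node subtending ((((Taxon21,(Taxon47,Taxon64)),Taxon57),(Taxon53,(Taxon50,Taxon6))),(((((Taxon45,Taxon73),Taxon63),Taxon1),Taxon29),(Taxon8,(Taxon41,((Taxon69,Taxon26),Taxon9))))).
That clade contains 17 terminal taxa: Taxon1, Taxon21, Taxon26, Taxon29, Taxon41, Taxon45, Taxon47, Taxon50, Taxon53, Taxon57, Taxon6, Taxon63, Taxon64, Taxon69, Taxon73, Taxon8, Taxon9.

17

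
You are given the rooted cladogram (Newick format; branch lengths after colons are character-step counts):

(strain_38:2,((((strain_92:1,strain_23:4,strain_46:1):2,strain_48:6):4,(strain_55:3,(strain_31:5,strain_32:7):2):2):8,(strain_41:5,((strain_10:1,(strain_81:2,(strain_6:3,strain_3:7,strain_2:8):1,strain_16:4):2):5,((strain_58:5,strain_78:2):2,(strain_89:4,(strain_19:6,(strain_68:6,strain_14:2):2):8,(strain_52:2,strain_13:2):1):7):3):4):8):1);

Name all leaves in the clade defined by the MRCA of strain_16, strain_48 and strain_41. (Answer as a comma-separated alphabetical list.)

strain_10, strain_13, strain_14, strain_16, strain_19, strain_2, strain_23, strain_3, strain_31, strain_32, strain_41, strain_46, strain_48, strain_52, strain_55, strain_58, strain_6, strain_68, strain_78, strain_81, strain_89, strain_92

Tracing strain_16: it sits inside (strain_81,(strain_6,strain_3,strain_2),strain_16).
Tracing strain_48: it sits inside ((strain_92,strain_23,strain_46),strain_48).
Tracing strain_41: it sits inside (strain_41,((strain_10,(strain_81,(strain_6,strain_3,strain_2),strain_16)),((strain_58,strain_78),(strain_89,(strain_19,(strain_68,strain_14)),(strain_52,strain_13))))).
The smallest clade enclosing all 3 is ((((strain_92,strain_23,strain_46),strain_48),(strain_55,(strain_31,strain_32))),(strain_41,((strain_10,(strain_81,(strain_6,strain_3,strain_2),strain_16)),((strain_58,strain_78),(strain_89,(strain_19,(strain_68,strain_14)),(strain_52,strain_13)))))); the answer is its 22 terminal taxa in alphabetical order.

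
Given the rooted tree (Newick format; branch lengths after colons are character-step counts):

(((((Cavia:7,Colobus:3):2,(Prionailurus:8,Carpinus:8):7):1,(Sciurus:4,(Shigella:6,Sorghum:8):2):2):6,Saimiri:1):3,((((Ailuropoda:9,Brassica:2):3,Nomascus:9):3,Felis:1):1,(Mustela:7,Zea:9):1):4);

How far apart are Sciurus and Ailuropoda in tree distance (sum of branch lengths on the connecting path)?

The path runs Sciurus → … → MRCA → … → Ailuropoda; the MRCA is the root of the tree.
Branch lengths along that path: 4 + 2 + 6 + 3 + 4 + 1 + 3 + 3 + 9 = 35.

35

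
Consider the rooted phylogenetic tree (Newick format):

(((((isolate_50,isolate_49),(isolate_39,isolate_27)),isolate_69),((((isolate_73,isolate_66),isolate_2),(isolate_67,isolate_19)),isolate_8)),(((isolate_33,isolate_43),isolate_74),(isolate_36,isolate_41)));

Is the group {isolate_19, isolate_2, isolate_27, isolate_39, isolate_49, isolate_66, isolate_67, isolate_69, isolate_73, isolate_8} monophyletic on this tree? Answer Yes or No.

The MRCA of the listed taxa subtends ((((isolate_50,isolate_49),(isolate_39,isolate_27)),isolate_69),((((isolate_73,isolate_66),isolate_2),(isolate_67,isolate_19)),isolate_8)).
That clade also contains isolate_50, which is not in the proposed group, so the group is not monophyletic.

No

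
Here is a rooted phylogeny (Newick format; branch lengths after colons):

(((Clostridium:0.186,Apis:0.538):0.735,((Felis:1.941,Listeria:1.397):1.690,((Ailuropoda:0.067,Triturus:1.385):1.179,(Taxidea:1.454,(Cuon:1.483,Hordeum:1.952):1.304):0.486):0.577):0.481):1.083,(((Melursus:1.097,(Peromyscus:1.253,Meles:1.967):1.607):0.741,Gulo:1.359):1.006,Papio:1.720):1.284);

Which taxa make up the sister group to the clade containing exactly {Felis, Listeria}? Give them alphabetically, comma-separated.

Ailuropoda, Cuon, Hordeum, Taxidea, Triturus

The clade containing exactly {Felis, Listeria} attaches to the tree at the node subtending ((Felis,Listeria),((Ailuropoda,Triturus),(Taxidea,(Cuon,Hordeum)))).
The other lineage descending from that same node — the sister group — is ((Ailuropoda,Triturus),(Taxidea,(Cuon,Hordeum))); its 5 tips in alphabetical order are the answer.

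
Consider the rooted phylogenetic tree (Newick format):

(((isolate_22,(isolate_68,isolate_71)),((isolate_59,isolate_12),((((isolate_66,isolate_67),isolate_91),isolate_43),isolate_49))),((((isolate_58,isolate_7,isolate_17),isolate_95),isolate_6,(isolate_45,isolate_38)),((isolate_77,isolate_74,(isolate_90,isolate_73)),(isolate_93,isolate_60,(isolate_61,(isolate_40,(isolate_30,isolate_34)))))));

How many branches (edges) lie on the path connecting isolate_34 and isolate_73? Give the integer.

8

The MRCA of isolate_34 and isolate_73 is the node subtending ((isolate_77,isolate_74,(isolate_90,isolate_73)),(isolate_93,isolate_60,(isolate_61,(isolate_40,(isolate_30,isolate_34))))).
From isolate_34 up to that node: 5 branches. From isolate_73 up to the same node: 3 branches. Total: 5 + 3 = 8.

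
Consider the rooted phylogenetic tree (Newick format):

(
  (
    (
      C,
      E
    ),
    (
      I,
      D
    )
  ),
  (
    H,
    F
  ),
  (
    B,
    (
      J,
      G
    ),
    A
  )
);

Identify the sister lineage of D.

D attaches to the tree at the node subtending (I,D).
The other lineage descending from that same node — the sister group — is the single tip I.

I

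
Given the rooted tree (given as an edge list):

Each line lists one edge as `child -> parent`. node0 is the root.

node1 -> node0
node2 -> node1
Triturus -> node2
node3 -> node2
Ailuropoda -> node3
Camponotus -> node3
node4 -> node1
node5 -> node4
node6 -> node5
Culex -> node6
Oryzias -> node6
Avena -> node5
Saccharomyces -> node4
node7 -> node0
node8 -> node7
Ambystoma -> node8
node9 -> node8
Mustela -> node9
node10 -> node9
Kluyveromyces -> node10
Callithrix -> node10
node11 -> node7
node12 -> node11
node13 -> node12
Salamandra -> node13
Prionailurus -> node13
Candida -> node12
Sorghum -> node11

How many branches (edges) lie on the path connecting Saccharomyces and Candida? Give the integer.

The MRCA of Saccharomyces and Candida is the root of the tree.
From Saccharomyces up to that node: 3 branches. From Candida up to the same node: 4 branches. Total: 3 + 4 = 7.

7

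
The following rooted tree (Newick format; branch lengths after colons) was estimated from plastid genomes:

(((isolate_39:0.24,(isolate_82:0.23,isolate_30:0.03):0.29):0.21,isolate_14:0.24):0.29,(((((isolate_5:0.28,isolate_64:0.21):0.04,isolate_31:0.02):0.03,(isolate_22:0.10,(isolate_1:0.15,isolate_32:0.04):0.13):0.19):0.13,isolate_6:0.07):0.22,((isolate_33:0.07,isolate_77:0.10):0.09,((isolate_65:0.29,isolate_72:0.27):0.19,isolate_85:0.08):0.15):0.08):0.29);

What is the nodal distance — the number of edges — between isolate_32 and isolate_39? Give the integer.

The MRCA of isolate_32 and isolate_39 is the root of the tree.
From isolate_32 up to that node: 6 branches. From isolate_39 up to the same node: 3 branches. Total: 6 + 3 = 9.

9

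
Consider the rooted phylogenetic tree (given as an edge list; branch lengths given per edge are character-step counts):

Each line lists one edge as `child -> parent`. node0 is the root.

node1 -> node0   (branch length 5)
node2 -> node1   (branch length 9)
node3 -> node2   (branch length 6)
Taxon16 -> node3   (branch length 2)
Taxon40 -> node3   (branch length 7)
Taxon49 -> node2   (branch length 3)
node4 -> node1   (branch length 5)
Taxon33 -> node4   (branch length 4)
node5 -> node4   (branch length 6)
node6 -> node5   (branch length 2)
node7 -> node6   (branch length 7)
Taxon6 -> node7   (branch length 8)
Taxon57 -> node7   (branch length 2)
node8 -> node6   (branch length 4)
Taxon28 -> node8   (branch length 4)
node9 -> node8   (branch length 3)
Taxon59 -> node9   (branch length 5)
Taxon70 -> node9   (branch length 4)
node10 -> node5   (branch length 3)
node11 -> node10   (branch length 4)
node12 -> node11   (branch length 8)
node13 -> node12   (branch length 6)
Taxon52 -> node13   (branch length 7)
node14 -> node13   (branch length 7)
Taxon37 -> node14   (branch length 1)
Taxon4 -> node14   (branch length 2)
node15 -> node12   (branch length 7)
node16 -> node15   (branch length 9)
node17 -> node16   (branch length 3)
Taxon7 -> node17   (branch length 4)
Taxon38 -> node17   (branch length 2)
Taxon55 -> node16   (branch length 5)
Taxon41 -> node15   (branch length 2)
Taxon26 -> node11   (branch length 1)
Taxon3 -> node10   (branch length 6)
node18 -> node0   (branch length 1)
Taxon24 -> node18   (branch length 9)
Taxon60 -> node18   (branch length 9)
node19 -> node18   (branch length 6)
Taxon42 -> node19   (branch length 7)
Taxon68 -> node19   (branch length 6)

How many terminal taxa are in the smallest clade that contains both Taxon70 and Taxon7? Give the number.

14

The MRCA of Taxon70 and Taxon7 is the node subtending (((Taxon6,Taxon57),(Taxon28,(Taxon59,Taxon70))),((((Taxon52,(Taxon37,Taxon4)),(((Taxon7,Taxon38),Taxon55),Taxon41)),Taxon26),Taxon3)).
That clade contains 14 terminal taxa: Taxon26, Taxon28, Taxon3, Taxon37, Taxon38, Taxon4, Taxon41, Taxon52, Taxon55, Taxon57, Taxon59, Taxon6, Taxon7, Taxon70.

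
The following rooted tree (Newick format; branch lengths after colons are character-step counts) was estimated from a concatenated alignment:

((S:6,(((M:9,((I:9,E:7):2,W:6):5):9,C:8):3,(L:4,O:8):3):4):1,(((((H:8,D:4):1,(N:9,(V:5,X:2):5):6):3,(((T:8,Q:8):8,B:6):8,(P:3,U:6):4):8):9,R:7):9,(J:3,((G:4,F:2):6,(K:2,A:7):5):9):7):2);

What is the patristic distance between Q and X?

The path runs Q → … → MRCA → … → X; the MRCA is the node subtending (((H,D),(N,(V,X))),(((T,Q),B),(P,U))).
Branch lengths along that path: 8 + 8 + 8 + 8 + 3 + 6 + 5 + 2 = 48.

48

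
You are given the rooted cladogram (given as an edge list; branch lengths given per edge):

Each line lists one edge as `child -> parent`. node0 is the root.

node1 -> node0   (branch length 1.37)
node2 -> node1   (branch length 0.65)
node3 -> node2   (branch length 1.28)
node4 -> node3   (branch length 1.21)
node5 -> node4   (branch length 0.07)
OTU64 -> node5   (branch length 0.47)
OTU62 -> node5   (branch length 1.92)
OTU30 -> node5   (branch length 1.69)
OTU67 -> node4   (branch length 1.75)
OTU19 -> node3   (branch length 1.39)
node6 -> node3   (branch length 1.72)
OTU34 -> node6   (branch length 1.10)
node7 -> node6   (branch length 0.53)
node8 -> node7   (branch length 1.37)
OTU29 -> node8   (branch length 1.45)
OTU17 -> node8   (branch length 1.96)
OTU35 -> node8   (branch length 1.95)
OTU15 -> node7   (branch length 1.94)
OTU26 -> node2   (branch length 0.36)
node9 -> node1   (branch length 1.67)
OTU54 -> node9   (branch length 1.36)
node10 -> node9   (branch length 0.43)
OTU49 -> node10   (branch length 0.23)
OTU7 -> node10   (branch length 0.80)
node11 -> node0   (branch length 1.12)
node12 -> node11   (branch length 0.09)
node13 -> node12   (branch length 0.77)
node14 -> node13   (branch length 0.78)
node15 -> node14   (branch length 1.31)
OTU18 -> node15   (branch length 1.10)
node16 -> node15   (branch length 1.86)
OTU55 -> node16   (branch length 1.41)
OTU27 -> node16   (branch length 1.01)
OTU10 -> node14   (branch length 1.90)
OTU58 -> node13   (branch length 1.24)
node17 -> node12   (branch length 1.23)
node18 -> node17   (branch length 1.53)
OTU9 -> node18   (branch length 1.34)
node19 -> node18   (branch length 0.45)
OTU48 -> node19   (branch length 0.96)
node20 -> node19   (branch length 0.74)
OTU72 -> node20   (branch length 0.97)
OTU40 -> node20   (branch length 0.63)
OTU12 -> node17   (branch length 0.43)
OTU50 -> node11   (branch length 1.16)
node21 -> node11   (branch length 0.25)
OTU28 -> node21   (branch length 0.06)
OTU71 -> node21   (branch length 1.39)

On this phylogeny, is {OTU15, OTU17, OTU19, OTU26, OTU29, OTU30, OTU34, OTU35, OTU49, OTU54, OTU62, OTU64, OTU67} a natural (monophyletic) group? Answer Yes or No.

The MRCA of the listed taxa subtends (((((OTU64,OTU62,OTU30),OTU67),OTU19,(OTU34,((OTU29,OTU17,OTU35),OTU15))),OTU26),(OTU54,(OTU49,OTU7))).
That clade also contains OTU7, which is not in the proposed group, so the group is not monophyletic.

No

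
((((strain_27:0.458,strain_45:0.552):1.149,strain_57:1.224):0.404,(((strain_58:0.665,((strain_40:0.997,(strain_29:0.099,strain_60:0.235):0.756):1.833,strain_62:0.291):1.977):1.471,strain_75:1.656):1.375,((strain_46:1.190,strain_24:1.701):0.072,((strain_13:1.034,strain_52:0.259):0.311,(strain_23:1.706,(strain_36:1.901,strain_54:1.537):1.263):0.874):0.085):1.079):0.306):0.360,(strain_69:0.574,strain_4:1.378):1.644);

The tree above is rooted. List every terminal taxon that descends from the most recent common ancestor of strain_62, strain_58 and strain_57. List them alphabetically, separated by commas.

Tracing strain_62: it sits inside ((strain_40,(strain_29,strain_60)),strain_62).
Tracing strain_58: it sits inside (strain_58,((strain_40,(strain_29,strain_60)),strain_62)).
Tracing strain_57: it sits inside ((strain_27,strain_45),strain_57).
The smallest clade enclosing all 3 is (((strain_27,strain_45),strain_57),(((strain_58,((strain_40,(strain_29,strain_60)),strain_62)),strain_75),((strain_46,strain_24),((strain_13,strain_52),(strain_23,(strain_36,strain_54)))))); the answer is its 16 terminal taxa in alphabetical order.

strain_13, strain_23, strain_24, strain_27, strain_29, strain_36, strain_40, strain_45, strain_46, strain_52, strain_54, strain_57, strain_58, strain_60, strain_62, strain_75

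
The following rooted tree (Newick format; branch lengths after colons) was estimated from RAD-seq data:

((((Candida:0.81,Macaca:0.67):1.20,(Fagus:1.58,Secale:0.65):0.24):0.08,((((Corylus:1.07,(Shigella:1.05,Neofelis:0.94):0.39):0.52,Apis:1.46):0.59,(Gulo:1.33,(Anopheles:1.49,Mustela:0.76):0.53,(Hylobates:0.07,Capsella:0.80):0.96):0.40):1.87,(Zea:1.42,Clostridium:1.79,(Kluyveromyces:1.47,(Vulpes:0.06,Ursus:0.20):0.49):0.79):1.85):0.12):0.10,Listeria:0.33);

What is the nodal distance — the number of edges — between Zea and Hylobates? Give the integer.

The MRCA of Zea and Hylobates is the node subtending ((((Corylus,(Shigella,Neofelis)),Apis),(Gulo,(Anopheles,Mustela),(Hylobates,Capsella))),(Zea,Clostridium,(Kluyveromyces,(Vulpes,Ursus)))).
From Zea up to that node: 2 branches. From Hylobates up to the same node: 4 branches. Total: 2 + 4 = 6.

6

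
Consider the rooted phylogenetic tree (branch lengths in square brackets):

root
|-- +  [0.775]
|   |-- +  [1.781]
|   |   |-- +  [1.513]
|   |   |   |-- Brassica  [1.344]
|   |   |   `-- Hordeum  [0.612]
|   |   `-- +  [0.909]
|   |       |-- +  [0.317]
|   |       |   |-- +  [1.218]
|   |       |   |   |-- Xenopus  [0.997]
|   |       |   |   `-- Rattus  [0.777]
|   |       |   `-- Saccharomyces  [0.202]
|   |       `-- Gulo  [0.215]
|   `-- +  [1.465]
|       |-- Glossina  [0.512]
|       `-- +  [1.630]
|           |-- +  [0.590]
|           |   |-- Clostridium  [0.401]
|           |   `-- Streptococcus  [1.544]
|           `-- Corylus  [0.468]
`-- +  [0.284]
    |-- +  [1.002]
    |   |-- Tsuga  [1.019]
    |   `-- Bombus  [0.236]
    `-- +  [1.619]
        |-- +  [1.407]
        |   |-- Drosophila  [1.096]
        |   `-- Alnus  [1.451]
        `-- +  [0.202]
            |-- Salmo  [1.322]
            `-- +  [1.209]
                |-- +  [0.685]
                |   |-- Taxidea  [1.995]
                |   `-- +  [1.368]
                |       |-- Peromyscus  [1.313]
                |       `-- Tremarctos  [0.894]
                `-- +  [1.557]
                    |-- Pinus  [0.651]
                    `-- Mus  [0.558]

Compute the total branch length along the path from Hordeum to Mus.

The path runs Hordeum → … → MRCA → … → Mus; the MRCA is the root of the tree.
Branch lengths along that path: 0.612 + 1.513 + 1.781 + 0.775 + 0.284 + 1.619 + 0.202 + 1.209 + 1.557 + 0.558 = 10.110.

10.110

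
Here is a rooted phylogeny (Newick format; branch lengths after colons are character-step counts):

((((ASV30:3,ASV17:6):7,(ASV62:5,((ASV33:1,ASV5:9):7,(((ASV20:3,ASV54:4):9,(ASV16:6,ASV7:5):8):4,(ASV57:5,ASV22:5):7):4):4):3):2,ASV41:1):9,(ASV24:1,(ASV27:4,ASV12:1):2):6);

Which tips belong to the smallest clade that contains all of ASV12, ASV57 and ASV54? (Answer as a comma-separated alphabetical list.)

Tracing ASV12: it sits inside (ASV27,ASV12).
Tracing ASV57: it sits inside (ASV57,ASV22).
Tracing ASV54: it sits inside (ASV20,ASV54).
The smallest clade enclosing all 3 is the whole tree (their MRCA is the root), so the answer is all 15 tips in alphabetical order.

ASV12, ASV16, ASV17, ASV20, ASV22, ASV24, ASV27, ASV30, ASV33, ASV41, ASV5, ASV54, ASV57, ASV62, ASV7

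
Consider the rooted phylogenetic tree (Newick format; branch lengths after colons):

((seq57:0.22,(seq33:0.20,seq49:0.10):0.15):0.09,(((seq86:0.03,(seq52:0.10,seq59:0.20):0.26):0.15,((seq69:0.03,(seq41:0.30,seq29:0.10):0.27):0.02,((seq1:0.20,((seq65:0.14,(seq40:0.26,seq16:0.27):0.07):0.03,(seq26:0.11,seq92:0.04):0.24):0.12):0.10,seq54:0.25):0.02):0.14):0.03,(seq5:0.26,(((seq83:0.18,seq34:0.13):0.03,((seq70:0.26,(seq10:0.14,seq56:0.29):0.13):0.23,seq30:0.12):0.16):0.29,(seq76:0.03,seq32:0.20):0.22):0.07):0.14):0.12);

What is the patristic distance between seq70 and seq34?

The path runs seq70 → … → MRCA → … → seq34; the MRCA is the node subtending ((seq83,seq34),((seq70,(seq10,seq56)),seq30)).
Branch lengths along that path: 0.26 + 0.23 + 0.16 + 0.03 + 0.13 = 0.81.

0.81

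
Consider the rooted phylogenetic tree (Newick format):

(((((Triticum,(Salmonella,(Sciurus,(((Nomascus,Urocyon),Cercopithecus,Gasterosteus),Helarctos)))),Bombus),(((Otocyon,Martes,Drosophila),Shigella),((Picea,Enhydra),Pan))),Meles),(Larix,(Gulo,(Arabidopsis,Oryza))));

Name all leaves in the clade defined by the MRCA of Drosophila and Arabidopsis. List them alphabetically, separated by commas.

Tracing Drosophila: it sits inside (Otocyon,Martes,Drosophila).
Tracing Arabidopsis: it sits inside (Arabidopsis,Oryza).
The smallest clade enclosing both is the whole tree (their MRCA is the root), so the answer is all 21 tips in alphabetical order.

Arabidopsis, Bombus, Cercopithecus, Drosophila, Enhydra, Gasterosteus, Gulo, Helarctos, Larix, Martes, Meles, Nomascus, Oryza, Otocyon, Pan, Picea, Salmonella, Sciurus, Shigella, Triticum, Urocyon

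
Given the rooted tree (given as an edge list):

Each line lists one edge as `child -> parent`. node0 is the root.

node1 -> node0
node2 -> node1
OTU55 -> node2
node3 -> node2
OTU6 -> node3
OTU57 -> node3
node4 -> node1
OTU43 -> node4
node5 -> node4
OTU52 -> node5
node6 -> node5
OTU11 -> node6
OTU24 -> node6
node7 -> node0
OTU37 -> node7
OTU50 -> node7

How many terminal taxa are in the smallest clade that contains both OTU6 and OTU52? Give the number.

7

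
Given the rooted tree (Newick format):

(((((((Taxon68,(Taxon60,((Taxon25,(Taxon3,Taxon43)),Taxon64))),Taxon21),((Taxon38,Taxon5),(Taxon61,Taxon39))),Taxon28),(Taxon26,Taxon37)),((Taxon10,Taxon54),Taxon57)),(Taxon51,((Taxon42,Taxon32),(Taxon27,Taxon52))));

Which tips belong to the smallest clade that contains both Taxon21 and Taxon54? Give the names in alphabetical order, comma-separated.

Taxon10, Taxon21, Taxon25, Taxon26, Taxon28, Taxon3, Taxon37, Taxon38, Taxon39, Taxon43, Taxon5, Taxon54, Taxon57, Taxon60, Taxon61, Taxon64, Taxon68

Tracing Taxon21: it sits inside ((Taxon68,(Taxon60,((Taxon25,(Taxon3,Taxon43)),Taxon64))),Taxon21).
Tracing Taxon54: it sits inside (Taxon10,Taxon54).
The smallest clade enclosing both is ((((((Taxon68,(Taxon60,((Taxon25,(Taxon3,Taxon43)),Taxon64))),Taxon21),((Taxon38,Taxon5),(Taxon61,Taxon39))),Taxon28),(Taxon26,Taxon37)),((Taxon10,Taxon54),Taxon57)); the answer is its 17 terminal taxa in alphabetical order.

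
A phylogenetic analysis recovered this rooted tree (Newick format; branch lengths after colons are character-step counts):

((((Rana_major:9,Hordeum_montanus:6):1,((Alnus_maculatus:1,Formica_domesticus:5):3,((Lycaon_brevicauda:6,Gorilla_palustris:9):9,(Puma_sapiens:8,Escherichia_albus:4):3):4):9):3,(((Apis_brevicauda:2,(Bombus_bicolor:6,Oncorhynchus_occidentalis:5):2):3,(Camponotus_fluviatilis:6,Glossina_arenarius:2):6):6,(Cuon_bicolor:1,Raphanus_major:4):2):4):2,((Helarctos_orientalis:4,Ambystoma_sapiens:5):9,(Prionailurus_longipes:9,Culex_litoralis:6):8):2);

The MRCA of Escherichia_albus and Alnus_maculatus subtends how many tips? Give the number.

6

The MRCA of Escherichia_albus and Alnus_maculatus is the node subtending ((Alnus_maculatus,Formica_domesticus),((Lycaon_brevicauda,Gorilla_palustris),(Puma_sapiens,Escherichia_albus))).
That clade contains 6 terminal taxa: Alnus_maculatus, Escherichia_albus, Formica_domesticus, Gorilla_palustris, Lycaon_brevicauda, Puma_sapiens.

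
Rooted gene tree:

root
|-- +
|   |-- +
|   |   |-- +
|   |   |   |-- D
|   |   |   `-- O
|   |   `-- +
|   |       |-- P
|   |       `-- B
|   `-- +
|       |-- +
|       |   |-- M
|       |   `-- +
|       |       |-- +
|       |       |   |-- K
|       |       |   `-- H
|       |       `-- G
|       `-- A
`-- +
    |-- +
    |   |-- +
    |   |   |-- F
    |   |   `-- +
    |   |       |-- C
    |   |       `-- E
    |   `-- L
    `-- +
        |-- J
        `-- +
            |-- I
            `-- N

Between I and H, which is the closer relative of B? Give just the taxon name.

H

The MRCA of B and H subtends (((D,O),(P,B)),((M,((K,H),G)),A)) (9 taxa).
The MRCA of B and I is the root, subtending the entire tree (16 taxa).
The first is nested inside the second, so B shares a more recent common ancestor with H.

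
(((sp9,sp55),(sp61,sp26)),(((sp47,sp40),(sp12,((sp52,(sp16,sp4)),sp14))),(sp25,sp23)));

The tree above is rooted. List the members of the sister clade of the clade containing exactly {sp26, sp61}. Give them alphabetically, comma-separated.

The clade containing exactly {sp26, sp61} attaches to the tree at the node subtending ((sp9,sp55),(sp61,sp26)).
The other lineage descending from that same node — the sister group — is (sp9,sp55); its 2 tips in alphabetical order are the answer.

sp55, sp9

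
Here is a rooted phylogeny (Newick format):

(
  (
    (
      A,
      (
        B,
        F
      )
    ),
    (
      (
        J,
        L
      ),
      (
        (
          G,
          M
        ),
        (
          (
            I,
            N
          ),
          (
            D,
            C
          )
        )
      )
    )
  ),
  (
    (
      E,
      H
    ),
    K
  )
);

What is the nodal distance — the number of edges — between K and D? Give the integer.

8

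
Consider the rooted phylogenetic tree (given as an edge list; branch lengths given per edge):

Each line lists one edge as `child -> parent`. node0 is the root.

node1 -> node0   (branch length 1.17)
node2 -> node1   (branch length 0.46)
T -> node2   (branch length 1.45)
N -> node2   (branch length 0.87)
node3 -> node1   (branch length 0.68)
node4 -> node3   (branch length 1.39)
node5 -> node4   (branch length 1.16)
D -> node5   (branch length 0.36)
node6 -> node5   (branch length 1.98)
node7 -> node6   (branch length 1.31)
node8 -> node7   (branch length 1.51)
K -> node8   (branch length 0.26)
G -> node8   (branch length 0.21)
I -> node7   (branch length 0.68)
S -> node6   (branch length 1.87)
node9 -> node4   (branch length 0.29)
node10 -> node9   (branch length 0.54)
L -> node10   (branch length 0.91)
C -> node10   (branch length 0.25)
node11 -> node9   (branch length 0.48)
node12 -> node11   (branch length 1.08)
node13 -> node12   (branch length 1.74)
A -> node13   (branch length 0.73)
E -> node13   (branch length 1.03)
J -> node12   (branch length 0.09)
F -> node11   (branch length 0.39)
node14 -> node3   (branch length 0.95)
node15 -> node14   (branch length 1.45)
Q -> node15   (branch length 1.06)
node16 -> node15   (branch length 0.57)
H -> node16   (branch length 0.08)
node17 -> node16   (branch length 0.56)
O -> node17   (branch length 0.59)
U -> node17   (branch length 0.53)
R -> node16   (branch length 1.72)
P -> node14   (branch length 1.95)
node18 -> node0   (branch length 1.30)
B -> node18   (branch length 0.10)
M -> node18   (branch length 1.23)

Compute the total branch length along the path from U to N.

The path runs U → … → MRCA → … → N; the MRCA is the node subtending ((T,N),(((D,(((K,G),I),S)),((L,C),(((A,E),J),F))),((Q,(H,(O,U),R)),P))).
Branch lengths along that path: 0.53 + 0.56 + 0.57 + 1.45 + 0.95 + 0.68 + 0.46 + 0.87 = 6.07.

6.07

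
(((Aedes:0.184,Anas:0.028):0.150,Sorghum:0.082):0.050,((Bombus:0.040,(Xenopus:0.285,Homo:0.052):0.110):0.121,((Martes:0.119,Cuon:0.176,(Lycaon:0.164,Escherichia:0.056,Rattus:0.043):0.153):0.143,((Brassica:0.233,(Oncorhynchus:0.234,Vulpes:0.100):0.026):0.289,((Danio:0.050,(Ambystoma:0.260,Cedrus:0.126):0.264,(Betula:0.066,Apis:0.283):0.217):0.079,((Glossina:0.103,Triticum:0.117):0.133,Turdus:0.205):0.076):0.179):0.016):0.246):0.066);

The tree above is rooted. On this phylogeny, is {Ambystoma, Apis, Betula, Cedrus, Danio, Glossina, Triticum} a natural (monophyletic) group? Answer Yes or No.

The MRCA of the listed taxa subtends ((Danio,(Ambystoma,Cedrus),(Betula,Apis)),((Glossina,Triticum),Turdus)).
That clade also contains Turdus, which is not in the proposed group, so the group is not monophyletic.

No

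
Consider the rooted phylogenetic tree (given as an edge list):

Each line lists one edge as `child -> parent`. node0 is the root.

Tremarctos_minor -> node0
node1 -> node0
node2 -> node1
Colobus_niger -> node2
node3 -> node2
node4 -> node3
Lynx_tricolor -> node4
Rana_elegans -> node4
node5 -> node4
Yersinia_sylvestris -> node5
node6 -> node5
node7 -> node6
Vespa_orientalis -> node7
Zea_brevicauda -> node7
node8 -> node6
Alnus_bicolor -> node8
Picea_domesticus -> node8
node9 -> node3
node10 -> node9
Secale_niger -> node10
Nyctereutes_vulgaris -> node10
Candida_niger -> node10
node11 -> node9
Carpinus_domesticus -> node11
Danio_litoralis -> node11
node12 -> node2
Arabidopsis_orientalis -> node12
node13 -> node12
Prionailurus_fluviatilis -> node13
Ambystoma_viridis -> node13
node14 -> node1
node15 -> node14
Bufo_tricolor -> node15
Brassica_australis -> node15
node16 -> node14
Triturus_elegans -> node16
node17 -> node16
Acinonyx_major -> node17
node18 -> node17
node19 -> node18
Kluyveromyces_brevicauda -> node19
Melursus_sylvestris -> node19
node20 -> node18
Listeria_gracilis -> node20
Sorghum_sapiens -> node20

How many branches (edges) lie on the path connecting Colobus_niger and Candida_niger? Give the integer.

5

The MRCA of Colobus_niger and Candida_niger is the node subtending (Colobus_niger,((Lynx_tricolor,Rana_elegans,(Yersinia_sylvestris,((Vespa_orientalis,Zea_brevicauda),(Alnus_bicolor,Picea_domesticus)))),((Secale_niger,Nyctereutes_vulgaris,Candida_niger),(Carpinus_domesticus,Danio_litoralis))),(Arabidopsis_orientalis,(Prionailurus_fluviatilis,Ambystoma_viridis))).
From Colobus_niger up to that node: 1 branch. From Candida_niger up to the same node: 4 branches. Total: 1 + 4 = 5.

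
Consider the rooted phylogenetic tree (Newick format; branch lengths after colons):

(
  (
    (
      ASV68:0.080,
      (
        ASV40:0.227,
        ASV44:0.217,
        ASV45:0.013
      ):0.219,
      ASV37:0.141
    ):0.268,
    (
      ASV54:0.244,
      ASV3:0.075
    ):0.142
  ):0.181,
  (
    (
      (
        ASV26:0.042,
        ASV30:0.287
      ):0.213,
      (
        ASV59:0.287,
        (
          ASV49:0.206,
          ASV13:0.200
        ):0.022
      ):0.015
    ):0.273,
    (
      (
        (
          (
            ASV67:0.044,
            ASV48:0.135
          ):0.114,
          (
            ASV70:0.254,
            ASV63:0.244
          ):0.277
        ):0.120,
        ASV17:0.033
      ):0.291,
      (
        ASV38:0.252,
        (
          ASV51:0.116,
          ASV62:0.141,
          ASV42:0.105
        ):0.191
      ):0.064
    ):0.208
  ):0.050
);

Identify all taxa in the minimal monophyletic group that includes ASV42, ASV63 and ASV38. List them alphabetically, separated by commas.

Tracing ASV42: it sits inside (ASV51,ASV62,ASV42).
Tracing ASV63: it sits inside (ASV70,ASV63).
Tracing ASV38: it sits inside (ASV38,(ASV51,ASV62,ASV42)).
The smallest clade enclosing all 3 is ((((ASV67,ASV48),(ASV70,ASV63)),ASV17),(ASV38,(ASV51,ASV62,ASV42))); the answer is its 9 terminal taxa in alphabetical order.

ASV17, ASV38, ASV42, ASV48, ASV51, ASV62, ASV63, ASV67, ASV70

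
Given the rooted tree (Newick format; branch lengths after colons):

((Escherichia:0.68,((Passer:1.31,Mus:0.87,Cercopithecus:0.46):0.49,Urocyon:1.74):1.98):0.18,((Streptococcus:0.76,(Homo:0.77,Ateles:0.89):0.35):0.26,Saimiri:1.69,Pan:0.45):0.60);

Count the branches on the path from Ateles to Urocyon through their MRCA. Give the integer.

The MRCA of Ateles and Urocyon is the root of the tree.
From Ateles up to that node: 4 branches. From Urocyon up to the same node: 3 branches. Total: 4 + 3 = 7.

7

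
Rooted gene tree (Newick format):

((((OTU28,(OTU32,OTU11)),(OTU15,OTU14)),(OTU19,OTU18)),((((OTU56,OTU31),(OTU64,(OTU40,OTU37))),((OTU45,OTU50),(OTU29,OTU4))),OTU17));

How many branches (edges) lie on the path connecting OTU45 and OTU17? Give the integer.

5

The MRCA of OTU45 and OTU17 is the node subtending ((((OTU56,OTU31),(OTU64,(OTU40,OTU37))),((OTU45,OTU50),(OTU29,OTU4))),OTU17).
From OTU45 up to that node: 4 branches. From OTU17 up to the same node: 1 branch. Total: 4 + 1 = 5.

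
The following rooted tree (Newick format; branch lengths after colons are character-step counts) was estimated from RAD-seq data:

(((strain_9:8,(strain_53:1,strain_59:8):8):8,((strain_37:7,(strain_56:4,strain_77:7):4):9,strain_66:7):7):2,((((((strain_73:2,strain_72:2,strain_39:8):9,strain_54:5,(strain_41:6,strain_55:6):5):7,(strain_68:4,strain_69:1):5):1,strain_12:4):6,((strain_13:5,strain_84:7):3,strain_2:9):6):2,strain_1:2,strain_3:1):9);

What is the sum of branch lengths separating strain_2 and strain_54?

34

The path runs strain_2 → … → MRCA → … → strain_54; the MRCA is the node subtending (((((strain_73,strain_72,strain_39),strain_54,(strain_41,strain_55)),(strain_68,strain_69)),strain_12),((strain_13,strain_84),strain_2)).
Branch lengths along that path: 9 + 6 + 6 + 1 + 7 + 5 = 34.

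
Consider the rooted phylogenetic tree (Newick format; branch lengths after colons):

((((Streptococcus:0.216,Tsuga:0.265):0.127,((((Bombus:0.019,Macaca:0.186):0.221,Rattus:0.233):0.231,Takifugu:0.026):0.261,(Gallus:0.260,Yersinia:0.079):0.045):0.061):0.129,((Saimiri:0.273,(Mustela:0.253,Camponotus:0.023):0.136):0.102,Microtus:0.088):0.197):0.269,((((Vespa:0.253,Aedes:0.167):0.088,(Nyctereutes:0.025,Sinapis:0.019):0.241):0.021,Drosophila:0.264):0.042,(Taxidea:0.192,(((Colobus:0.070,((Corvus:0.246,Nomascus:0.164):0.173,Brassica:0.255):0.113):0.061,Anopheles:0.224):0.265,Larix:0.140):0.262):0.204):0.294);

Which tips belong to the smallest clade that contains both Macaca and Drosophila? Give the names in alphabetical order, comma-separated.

Tracing Macaca: it sits inside (Bombus,Macaca).
Tracing Drosophila: it sits inside (((Vespa,Aedes),(Nyctereutes,Sinapis)),Drosophila).
The smallest clade enclosing both is the whole tree (their MRCA is the root), so the answer is all 24 tips in alphabetical order.

Aedes, Anopheles, Bombus, Brassica, Camponotus, Colobus, Corvus, Drosophila, Gallus, Larix, Macaca, Microtus, Mustela, Nomascus, Nyctereutes, Rattus, Saimiri, Sinapis, Streptococcus, Takifugu, Taxidea, Tsuga, Vespa, Yersinia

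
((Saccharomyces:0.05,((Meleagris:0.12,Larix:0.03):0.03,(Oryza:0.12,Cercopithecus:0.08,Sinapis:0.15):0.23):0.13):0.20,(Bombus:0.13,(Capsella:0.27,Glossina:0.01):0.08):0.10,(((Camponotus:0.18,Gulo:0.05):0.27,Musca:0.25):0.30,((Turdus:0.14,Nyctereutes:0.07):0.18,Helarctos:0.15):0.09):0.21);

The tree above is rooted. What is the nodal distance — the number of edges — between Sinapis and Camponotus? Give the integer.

The MRCA of Sinapis and Camponotus is the root of the tree.
From Sinapis up to that node: 4 branches. From Camponotus up to the same node: 4 branches. Total: 4 + 4 = 8.

8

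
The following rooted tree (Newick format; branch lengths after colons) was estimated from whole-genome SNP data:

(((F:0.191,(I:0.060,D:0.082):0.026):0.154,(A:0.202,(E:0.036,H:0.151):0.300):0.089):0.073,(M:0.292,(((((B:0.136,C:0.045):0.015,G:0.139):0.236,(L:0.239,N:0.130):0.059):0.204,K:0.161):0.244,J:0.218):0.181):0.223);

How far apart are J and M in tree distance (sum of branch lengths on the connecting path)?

The path runs J → … → MRCA → … → M; the MRCA is the node subtending (M,(((((B,C),G),(L,N)),K),J)).
Branch lengths along that path: 0.218 + 0.181 + 0.292 = 0.691.

0.691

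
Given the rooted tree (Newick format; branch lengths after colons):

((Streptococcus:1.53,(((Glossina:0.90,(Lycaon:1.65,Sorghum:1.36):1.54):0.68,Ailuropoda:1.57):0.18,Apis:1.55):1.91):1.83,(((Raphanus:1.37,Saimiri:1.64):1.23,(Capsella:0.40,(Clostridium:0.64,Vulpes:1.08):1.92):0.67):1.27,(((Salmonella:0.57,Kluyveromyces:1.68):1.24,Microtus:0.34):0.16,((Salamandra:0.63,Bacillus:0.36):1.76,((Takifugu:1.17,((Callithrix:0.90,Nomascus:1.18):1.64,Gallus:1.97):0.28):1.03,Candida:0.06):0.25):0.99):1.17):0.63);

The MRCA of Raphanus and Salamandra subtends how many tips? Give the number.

15

The MRCA of Raphanus and Salamandra is the node subtending (((Raphanus,Saimiri),(Capsella,(Clostridium,Vulpes))),(((Salmonella,Kluyveromyces),Microtus),((Salamandra,Bacillus),((Takifugu,((Callithrix,Nomascus),Gallus)),Candida)))).
That clade contains 15 terminal taxa: Bacillus, Callithrix, Candida, Capsella, Clostridium, Gallus, Kluyveromyces, Microtus, Nomascus, Raphanus, Saimiri, Salamandra, Salmonella, Takifugu, Vulpes.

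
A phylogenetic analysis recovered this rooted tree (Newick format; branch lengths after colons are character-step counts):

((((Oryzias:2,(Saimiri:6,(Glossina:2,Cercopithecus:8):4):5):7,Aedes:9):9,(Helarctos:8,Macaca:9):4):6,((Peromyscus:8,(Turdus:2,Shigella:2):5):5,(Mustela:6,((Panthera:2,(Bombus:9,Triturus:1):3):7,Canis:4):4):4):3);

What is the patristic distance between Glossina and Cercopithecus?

The path runs Glossina → … → MRCA → … → Cercopithecus; the MRCA is the node subtending (Glossina,Cercopithecus).
Branch lengths along that path: 2 + 8 = 10.

10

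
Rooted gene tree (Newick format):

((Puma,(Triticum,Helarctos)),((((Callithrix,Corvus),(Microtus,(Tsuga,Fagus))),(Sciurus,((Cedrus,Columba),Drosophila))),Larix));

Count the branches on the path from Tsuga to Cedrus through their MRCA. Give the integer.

The MRCA of Tsuga and Cedrus is the node subtending (((Callithrix,Corvus),(Microtus,(Tsuga,Fagus))),(Sciurus,((Cedrus,Columba),Drosophila))).
From Tsuga up to that node: 4 branches. From Cedrus up to the same node: 4 branches. Total: 4 + 4 = 8.

8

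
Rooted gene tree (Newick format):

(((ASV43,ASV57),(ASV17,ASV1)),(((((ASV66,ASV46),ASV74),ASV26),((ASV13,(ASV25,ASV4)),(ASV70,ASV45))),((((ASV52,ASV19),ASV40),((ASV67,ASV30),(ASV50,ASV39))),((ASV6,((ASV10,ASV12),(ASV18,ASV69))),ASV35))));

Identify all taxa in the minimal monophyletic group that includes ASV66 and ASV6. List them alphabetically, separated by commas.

ASV10, ASV12, ASV13, ASV18, ASV19, ASV25, ASV26, ASV30, ASV35, ASV39, ASV4, ASV40, ASV45, ASV46, ASV50, ASV52, ASV6, ASV66, ASV67, ASV69, ASV70, ASV74

Tracing ASV66: it sits inside (ASV66,ASV46).
Tracing ASV6: it sits inside (ASV6,((ASV10,ASV12),(ASV18,ASV69))).
The smallest clade enclosing both is (((((ASV66,ASV46),ASV74),ASV26),((ASV13,(ASV25,ASV4)),(ASV70,ASV45))),((((ASV52,ASV19),ASV40),((ASV67,ASV30),(ASV50,ASV39))),((ASV6,((ASV10,ASV12),(ASV18,ASV69))),ASV35))); the answer is its 22 terminal taxa in alphabetical order.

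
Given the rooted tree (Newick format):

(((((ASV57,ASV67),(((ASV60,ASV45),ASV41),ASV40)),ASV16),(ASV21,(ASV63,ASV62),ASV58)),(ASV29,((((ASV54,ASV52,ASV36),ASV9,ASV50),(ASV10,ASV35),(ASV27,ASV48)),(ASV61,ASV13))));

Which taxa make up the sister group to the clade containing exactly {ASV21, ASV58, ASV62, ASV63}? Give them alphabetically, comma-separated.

The clade containing exactly {ASV21, ASV58, ASV62, ASV63} attaches to the tree at the node subtending ((((ASV57,ASV67),(((ASV60,ASV45),ASV41),ASV40)),ASV16),(ASV21,(ASV63,ASV62),ASV58)).
The other lineage descending from that same node — the sister group — is (((ASV57,ASV67),(((ASV60,ASV45),ASV41),ASV40)),ASV16); its 7 tips in alphabetical order are the answer.

ASV16, ASV40, ASV41, ASV45, ASV57, ASV60, ASV67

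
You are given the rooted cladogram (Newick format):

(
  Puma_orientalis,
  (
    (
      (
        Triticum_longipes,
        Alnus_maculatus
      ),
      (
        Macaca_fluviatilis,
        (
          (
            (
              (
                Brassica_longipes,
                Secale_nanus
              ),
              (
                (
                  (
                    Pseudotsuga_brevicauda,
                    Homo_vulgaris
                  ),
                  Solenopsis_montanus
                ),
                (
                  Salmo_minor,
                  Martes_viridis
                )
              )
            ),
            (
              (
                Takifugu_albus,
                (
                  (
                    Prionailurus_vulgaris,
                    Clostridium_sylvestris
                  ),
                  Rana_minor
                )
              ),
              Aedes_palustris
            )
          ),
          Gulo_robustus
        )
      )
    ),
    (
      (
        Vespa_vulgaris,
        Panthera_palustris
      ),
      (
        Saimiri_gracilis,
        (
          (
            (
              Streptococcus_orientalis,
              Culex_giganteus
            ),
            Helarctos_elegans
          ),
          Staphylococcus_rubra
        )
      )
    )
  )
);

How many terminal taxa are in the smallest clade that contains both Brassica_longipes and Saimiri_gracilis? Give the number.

The MRCA of Brassica_longipes and Saimiri_gracilis is the node subtending (((Triticum_longipes,Alnus_maculatus),(Macaca_fluviatilis,((((Brassica_longipes,Secale_nanus),(((Pseudotsuga_brevicauda,Homo_vulgaris),Solenopsis_montanus),(Salmo_minor,Martes_viridis))),((Takifugu_albus,((Prionailurus_vulgaris,Clostridium_sylvestris),Rana_minor)),Aedes_palustris)),Gulo_robustus))),((Vespa_vulgaris,Panthera_palustris),(Saimiri_gracilis,(((Streptococcus_orientalis,Culex_giganteus),Helarctos_elegans),Staphylococcus_rubra)))).
That clade contains 23 terminal taxa: Aedes_palustris, Alnus_maculatus, Brassica_longipes, Clostridium_sylvestris, Culex_giganteus, Gulo_robustus, Helarctos_elegans, Homo_vulgaris, Macaca_fluviatilis, Martes_viridis, Panthera_palustris, Prionailurus_vulgaris, Pseudotsuga_brevicauda, Rana_minor, Saimiri_gracilis, Salmo_minor, Secale_nanus, Solenopsis_montanus, Staphylococcus_rubra, Streptococcus_orientalis, Takifugu_albus, Triticum_longipes, Vespa_vulgaris.

23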